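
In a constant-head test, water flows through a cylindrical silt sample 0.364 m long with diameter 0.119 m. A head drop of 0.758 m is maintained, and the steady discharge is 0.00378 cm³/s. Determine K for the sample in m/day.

0.0141

Cross-sectional area A = π·(d/2)² = π × (0.119/2)² = 0.01112 m².
Convert discharge: 0.00378 cm³/s = 3.780e-09 m³/s.
Darcy's law rearranged: K = Q·L / (A·Δh) = 3.780e-09 × 0.364 / (0.01112 × 0.758) = 1.632e-07 m/s = 0.01410 m/day.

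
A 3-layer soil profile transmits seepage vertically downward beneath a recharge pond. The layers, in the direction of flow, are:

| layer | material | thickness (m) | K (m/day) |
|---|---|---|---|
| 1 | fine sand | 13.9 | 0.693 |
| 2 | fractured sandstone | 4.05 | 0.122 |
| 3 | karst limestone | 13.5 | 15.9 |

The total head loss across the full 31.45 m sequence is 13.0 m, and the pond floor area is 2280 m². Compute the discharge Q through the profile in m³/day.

548

Flow is perpendicular to layering, so the layers act in series and the equivalent K is the thickness-weighted harmonic mean.
Total thickness L = 13.9 + 4.05 + 13.5 = 31.45 m.
Σ(b_i/K_i) = 13.9/0.693 + 4.05/0.122 + 13.5/15.9 = 54.10 d.
K_eq = L / Σ(b_i/K_i) = 31.45 / 54.10 = 0.5813 m/day.
Q = K_eq · A · (Δh/L) = 0.5813 × 2280 × (13.0/31.45) = 547.8 m³/day.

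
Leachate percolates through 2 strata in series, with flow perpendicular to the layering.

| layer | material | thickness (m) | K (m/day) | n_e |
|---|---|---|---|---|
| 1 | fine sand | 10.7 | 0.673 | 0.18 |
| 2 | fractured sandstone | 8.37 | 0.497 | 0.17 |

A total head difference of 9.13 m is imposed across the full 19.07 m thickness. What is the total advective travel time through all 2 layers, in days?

With flow normal to the layers, continuity requires the same specific discharge q through every layer.
Σ(b_i/K_i) = 10.7/0.673 + 8.37/0.497 = 32.74 d.
q = Δh / Σ(b_i/K_i) = 9.13 / 32.74 = 0.2789 m/day.
In each layer the seepage velocity is v_i = q/n_i, so the layer transit time is t_i = b_i·n_i / q:
  layer 1 (fine sand): t_1 = 10.7 × 0.18 / 0.2789 = 6.907 d
  layer 2 (fractured sandstone): t_2 = 8.37 × 0.17 / 0.2789 = 5.102 d
Total t = Σ t_i = 12.01 days.

12.0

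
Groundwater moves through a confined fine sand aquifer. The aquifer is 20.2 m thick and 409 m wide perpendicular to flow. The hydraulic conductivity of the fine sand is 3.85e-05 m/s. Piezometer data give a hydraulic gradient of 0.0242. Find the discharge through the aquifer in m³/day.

665

Convert K: 3.85e-05 m/s × 86400 = 3.326 m/day.
Cross-sectional area A = 409 × 20.2 = 8262 m².
Hydraulic gradient i = 0.0242.
Darcy's law: Q = K · A · i = 3.326 × 8262 × 0.02420 = 665.1 m³/day.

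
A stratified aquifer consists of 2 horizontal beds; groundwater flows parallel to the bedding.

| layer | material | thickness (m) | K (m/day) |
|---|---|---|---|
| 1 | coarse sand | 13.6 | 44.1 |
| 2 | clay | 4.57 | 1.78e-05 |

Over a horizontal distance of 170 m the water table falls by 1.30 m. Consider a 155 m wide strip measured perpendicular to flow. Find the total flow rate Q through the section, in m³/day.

711

Flow is parallel to layering, so each bed carries its own Darcy discharge and the transmissivities add.
Σ(K_i·b_i) = 44.1×13.6 + 1.78e-05×4.57 = 599.8 m²/day.
Hydraulic gradient i = Δh / L = 1.30 / 170 = 0.007647.
Q = Σ(K_i·b_i) · W · i = 599.8 × 155 × 0.007647 = 710.9 m³/day.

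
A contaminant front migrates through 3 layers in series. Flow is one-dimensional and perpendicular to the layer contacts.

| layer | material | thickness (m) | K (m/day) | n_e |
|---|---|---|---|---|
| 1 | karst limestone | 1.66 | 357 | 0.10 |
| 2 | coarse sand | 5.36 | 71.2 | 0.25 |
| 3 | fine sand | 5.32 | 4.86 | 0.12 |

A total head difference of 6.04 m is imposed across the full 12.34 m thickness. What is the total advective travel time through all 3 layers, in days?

With flow normal to the layers, continuity requires the same specific discharge q through every layer.
Σ(b_i/K_i) = 1.66/357 + 5.36/71.2 + 5.32/4.86 = 1.175 d.
q = Δh / Σ(b_i/K_i) = 6.04 / 1.175 = 5.142 m/day.
In each layer the seepage velocity is v_i = q/n_i, so the layer transit time is t_i = b_i·n_i / q:
  layer 1 (karst limestone): t_1 = 1.66 × 0.10 / 5.142 = 0.03228 d
  layer 2 (coarse sand): t_2 = 5.36 × 0.25 / 5.142 = 0.2606 d
  layer 3 (fine sand): t_3 = 5.32 × 0.12 / 5.142 = 0.1241 d
Total t = Σ t_i = 0.4170 days.

0.417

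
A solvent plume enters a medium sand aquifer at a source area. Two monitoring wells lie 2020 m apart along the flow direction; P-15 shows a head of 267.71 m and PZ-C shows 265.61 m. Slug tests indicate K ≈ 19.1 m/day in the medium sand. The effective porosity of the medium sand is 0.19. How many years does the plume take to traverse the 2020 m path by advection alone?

52.9

Hydraulic gradient i = (267.71 − 265.61) / 2020 = 2.1 / 2020 = 0.001040.
Darcy flux q = K · i = 19.10 × 0.001040 = 0.01986 m/day.
Seepage velocity v = q / n_e = 0.01986 / 0.19 = 0.1045 m/day.
Travel time t = L / v = 2020 / 0.1045 = 19329 days = 52.92 years.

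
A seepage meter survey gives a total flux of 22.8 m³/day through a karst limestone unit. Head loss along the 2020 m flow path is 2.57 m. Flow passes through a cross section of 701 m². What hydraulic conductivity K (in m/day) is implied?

25.6

Hydraulic gradient i = Δh / L = 2.57 / 2020 = 0.001272.
From Q = K·A·i, K = Q / (A·i) = 22.8 / (701.0 × 0.001272) = 25.56 m/day.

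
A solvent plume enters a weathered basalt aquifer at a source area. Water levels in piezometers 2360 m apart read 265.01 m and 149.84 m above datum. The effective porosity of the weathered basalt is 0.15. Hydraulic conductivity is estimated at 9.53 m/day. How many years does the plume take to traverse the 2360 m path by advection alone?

2.08

Hydraulic gradient i = (265.01 − 149.84) / 2360 = 115.17 / 2360 = 0.04880.
Darcy flux q = K · i = 9.530 × 0.04880 = 0.4651 m/day.
Seepage velocity v = q / n_e = 0.4651 / 0.15 = 3.100 m/day.
Travel time t = L / v = 2360 / 3.100 = 761.2 days = 2.084 years.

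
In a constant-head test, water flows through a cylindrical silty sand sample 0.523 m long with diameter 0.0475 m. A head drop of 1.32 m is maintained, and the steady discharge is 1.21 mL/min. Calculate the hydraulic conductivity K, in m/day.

0.390

Cross-sectional area A = π·(d/2)² = π × (0.0475/2)² = 0.001772 m².
Convert discharge: 1.21 mL/min = 2.017e-08 m³/s.
Darcy's law rearranged: K = Q·L / (A·Δh) = 2.017e-08 × 0.523 / (0.001772 × 1.32) = 4.509e-06 m/s = 0.3896 m/day.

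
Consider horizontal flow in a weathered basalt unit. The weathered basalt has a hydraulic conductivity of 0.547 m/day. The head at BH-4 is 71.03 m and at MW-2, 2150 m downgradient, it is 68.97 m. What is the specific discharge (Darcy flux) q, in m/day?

0.000524

Hydraulic gradient i = (71.03 − 68.97) / 2150 = 2.06 / 2150 = 0.0009581.
Specific discharge q = K · i = 0.5470 × 0.0009581 = 0.0005241 m/day.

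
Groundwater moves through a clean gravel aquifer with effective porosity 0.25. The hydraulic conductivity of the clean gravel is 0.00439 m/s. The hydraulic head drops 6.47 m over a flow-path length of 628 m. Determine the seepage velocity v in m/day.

15.6

Convert K: 0.00439 m/s × 86400 = 379.3 m/day.
Hydraulic gradient i = Δh / L = 6.47 / 628 = 0.01030.
Darcy flux q = K · i = 379.3 × 0.01030 = 3.908 m/day.
Seepage velocity v = q / n_e = 3.908 / 0.25 = 15.63 m/day.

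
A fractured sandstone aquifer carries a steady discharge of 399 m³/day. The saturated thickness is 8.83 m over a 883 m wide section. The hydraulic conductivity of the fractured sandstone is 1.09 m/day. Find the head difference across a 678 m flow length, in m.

31.8

Cross-sectional area A = 883 × 8.83 = 7797 m².
From Q = K·A·i, i = Q / (K·A) = 399 / (1.090 × 7797) = 0.04695.
Head loss Δh = i · L = 0.04695 × 678 = 31.83 m.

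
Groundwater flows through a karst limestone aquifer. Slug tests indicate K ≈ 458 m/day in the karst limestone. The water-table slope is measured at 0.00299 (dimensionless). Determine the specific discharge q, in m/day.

Hydraulic gradient i = 0.00299.
Specific discharge q = K · i = 458.0 × 0.002990 = 1.369 m/day.

1.37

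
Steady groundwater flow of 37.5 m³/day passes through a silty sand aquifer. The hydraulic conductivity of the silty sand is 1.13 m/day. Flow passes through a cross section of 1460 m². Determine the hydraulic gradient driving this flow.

0.0227

From Q = K·A·i, i = Q / (K·A) = 37.5 / (1.130 × 1460) = 0.02273.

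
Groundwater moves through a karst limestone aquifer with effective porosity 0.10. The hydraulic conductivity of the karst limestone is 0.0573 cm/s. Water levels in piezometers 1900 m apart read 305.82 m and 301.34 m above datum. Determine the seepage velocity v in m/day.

Convert K: 0.0573 cm/s × 864 = 49.51 m/day.
Hydraulic gradient i = (305.82 − 301.34) / 1900 = 4.48 / 1900 = 0.002358.
Darcy flux q = K · i = 49.51 × 0.002358 = 0.1167 m/day.
Seepage velocity v = q / n_e = 0.1167 / 0.10 = 1.167 m/day.

1.17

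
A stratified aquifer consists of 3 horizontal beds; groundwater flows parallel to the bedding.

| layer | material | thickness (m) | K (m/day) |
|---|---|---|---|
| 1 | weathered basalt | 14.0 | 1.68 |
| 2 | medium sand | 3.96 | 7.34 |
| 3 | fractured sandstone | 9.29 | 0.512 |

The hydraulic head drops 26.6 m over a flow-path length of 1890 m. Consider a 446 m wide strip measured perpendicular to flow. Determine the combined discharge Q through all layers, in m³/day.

Flow is parallel to layering, so each bed carries its own Darcy discharge and the transmissivities add.
Σ(K_i·b_i) = 1.68×14.0 + 7.34×3.96 + 0.512×9.29 = 57.34 m²/day.
Hydraulic gradient i = Δh / L = 26.6 / 1890 = 0.01407.
Q = Σ(K_i·b_i) · W · i = 57.34 × 446 × 0.01407 = 359.9 m³/day.

360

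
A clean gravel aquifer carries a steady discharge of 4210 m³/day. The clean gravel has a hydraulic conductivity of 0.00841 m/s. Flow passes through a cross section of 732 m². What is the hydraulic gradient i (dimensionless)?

0.00792

Convert K: 0.00841 m/s × 86400 = 726.6 m/day.
From Q = K·A·i, i = Q / (K·A) = 4210 / (726.6 × 732.0) = 0.007915.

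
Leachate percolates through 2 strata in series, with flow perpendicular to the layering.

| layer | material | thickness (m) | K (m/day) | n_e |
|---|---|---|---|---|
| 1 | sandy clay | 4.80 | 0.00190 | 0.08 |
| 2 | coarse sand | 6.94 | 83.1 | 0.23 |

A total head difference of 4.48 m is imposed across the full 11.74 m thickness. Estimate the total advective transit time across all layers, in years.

With flow normal to the layers, continuity requires the same specific discharge q through every layer.
Σ(b_i/K_i) = 4.80/0.00190 + 6.94/83.1 = 2526 d.
q = Δh / Σ(b_i/K_i) = 4.48 / 2526 = 0.001773 m/day.
In each layer the seepage velocity is v_i = q/n_i, so the layer transit time is t_i = b_i·n_i / q:
  layer 1 (sandy clay): t_1 = 4.80 × 0.08 / 0.001773 = 216.5 d
  layer 2 (coarse sand): t_2 = 6.94 × 0.23 / 0.001773 = 900.1 d
Total t = Σ t_i = 1117 days = 3.057 years.

3.06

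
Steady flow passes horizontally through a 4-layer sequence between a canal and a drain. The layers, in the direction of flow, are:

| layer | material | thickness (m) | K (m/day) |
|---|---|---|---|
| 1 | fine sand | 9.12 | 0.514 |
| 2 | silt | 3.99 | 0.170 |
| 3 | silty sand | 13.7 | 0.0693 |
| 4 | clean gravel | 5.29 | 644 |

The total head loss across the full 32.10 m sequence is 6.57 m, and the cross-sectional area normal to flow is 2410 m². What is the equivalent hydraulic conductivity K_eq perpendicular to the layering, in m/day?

Flow is perpendicular to layering, so the layers act in series and the equivalent K is the thickness-weighted harmonic mean.
Total thickness L = 9.12 + 3.99 + 13.7 + 5.29 = 32.10 m.
Σ(b_i/K_i) = 9.12/0.514 + 3.99/0.170 + 13.7/0.0693 + 5.29/644 = 238.9 d.
K_eq = L / Σ(b_i/K_i) = 32.10 / 238.9 = 0.1344 m/day.

0.134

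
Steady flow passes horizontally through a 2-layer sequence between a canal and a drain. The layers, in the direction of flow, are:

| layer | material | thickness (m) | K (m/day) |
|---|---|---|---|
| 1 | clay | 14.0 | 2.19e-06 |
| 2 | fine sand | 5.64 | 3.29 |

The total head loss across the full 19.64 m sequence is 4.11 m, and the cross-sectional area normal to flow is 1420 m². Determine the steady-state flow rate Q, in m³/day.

0.000913

Flow is perpendicular to layering, so the layers act in series and the equivalent K is the thickness-weighted harmonic mean.
Total thickness L = 14.0 + 5.64 = 19.64 m.
Σ(b_i/K_i) = 14.0/2.19e-06 + 5.64/3.29 = 6.393e+06 d.
K_eq = L / Σ(b_i/K_i) = 19.64 / 6.393e+06 = 3.072e-06 m/day.
Q = K_eq · A · (Δh/L) = 3.072e-06 × 1420 × (4.11/19.64) = 0.0009129 m³/day.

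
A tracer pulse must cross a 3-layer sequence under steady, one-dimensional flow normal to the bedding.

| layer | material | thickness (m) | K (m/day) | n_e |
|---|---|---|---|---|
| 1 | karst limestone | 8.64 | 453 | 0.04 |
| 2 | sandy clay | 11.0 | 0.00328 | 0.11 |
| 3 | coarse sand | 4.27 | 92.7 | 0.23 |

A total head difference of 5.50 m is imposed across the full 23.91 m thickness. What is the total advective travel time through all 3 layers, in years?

4.24

With flow normal to the layers, continuity requires the same specific discharge q through every layer.
Σ(b_i/K_i) = 8.64/453 + 11.0/0.00328 + 4.27/92.7 = 3354 d.
q = Δh / Σ(b_i/K_i) = 5.50 / 3354 = 0.001640 m/day.
In each layer the seepage velocity is v_i = q/n_i, so the layer transit time is t_i = b_i·n_i / q:
  layer 1 (karst limestone): t_1 = 8.64 × 0.04 / 0.001640 = 210.7 d
  layer 2 (sandy clay): t_2 = 11.0 × 0.11 / 0.001640 = 737.8 d
  layer 3 (coarse sand): t_3 = 4.27 × 0.23 / 0.001640 = 598.9 d
Total t = Σ t_i = 1547 days = 4.237 years.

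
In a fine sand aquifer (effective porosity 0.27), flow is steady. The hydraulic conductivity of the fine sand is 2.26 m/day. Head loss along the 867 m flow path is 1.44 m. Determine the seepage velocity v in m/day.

Hydraulic gradient i = Δh / L = 1.44 / 867 = 0.001661.
Darcy flux q = K · i = 2.260 × 0.001661 = 0.003754 m/day.
Seepage velocity v = q / n_e = 0.003754 / 0.27 = 0.01390 m/day.

0.0139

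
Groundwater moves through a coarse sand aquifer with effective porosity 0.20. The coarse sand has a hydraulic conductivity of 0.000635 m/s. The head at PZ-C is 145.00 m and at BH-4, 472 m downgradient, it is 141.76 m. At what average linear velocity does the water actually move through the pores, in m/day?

1.88

Convert K: 0.000635 m/s × 86400 = 54.86 m/day.
Hydraulic gradient i = (145.00 − 141.76) / 472 = 3.24 / 472 = 0.006864.
Darcy flux q = K · i = 54.86 × 0.006864 = 0.3766 m/day.
Seepage velocity v = q / n_e = 0.3766 / 0.20 = 1.883 m/day.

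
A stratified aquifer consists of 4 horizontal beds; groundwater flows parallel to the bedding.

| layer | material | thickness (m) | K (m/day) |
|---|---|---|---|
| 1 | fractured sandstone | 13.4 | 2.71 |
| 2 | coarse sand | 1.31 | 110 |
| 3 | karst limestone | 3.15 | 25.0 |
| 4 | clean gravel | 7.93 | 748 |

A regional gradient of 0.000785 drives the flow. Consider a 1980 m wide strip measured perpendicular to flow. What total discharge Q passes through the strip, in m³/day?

9620

Flow is parallel to layering, so each bed carries its own Darcy discharge and the transmissivities add.
Σ(K_i·b_i) = 2.71×13.4 + 110×1.31 + 25.0×3.15 + 748×7.93 = 6191 m²/day.
Hydraulic gradient i = 0.000785.
Q = Σ(K_i·b_i) · W · i = 6191 × 1980 × 0.0007850 = 9622 m³/day.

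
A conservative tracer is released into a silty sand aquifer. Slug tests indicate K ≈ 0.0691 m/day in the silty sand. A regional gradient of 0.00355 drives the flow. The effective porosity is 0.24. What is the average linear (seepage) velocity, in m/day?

0.00102

Hydraulic gradient i = 0.00355.
Darcy flux q = K · i = 0.06910 × 0.003550 = 0.0002453 m/day.
Seepage velocity v = q / n_e = 0.0002453 / 0.24 = 0.001022 m/day.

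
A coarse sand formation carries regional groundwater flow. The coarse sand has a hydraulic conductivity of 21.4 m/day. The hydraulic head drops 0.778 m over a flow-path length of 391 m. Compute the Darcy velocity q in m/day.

0.0426

Hydraulic gradient i = Δh / L = 0.778 / 391 = 0.001990.
Specific discharge q = K · i = 21.40 × 0.001990 = 0.04258 m/day.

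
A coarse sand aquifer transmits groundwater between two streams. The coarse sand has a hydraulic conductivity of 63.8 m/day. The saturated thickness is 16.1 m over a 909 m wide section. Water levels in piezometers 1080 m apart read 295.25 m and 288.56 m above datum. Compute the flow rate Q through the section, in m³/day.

Cross-sectional area A = 909 × 16.1 = 14635 m².
Hydraulic gradient i = (295.25 − 288.56) / 1080 = 6.69 / 1080 = 0.006194.
Darcy's law: Q = K · A · i = 63.80 × 14635 × 0.006194 = 5784 m³/day.

5780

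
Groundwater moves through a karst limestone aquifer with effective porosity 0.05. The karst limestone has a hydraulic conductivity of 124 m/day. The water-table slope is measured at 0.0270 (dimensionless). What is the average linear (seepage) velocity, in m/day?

67.0

Hydraulic gradient i = 0.0270.
Darcy flux q = K · i = 124.0 × 0.02700 = 3.348 m/day.
Seepage velocity v = q / n_e = 3.348 / 0.05 = 66.96 m/day.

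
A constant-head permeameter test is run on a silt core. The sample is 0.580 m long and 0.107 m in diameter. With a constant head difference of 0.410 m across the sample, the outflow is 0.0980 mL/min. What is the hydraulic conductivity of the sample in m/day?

0.0222

Cross-sectional area A = π·(d/2)² = π × (0.107/2)² = 0.008992 m².
Convert discharge: 0.0980 mL/min = 1.633e-09 m³/s.
Darcy's law rearranged: K = Q·L / (A·Δh) = 1.633e-09 × 0.580 / (0.008992 × 0.410) = 2.570e-07 m/s = 0.02220 m/day.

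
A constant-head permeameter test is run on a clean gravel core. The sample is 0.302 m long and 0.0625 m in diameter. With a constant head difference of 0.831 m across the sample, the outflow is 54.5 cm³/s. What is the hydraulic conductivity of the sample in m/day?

558

Cross-sectional area A = π·(d/2)² = π × (0.0625/2)² = 0.003068 m².
Convert discharge: 54.5 cm³/s = 5.450e-05 m³/s.
Darcy's law rearranged: K = Q·L / (A·Δh) = 5.450e-05 × 0.302 / (0.003068 × 0.831) = 0.006456 m/s = 557.8 m/day.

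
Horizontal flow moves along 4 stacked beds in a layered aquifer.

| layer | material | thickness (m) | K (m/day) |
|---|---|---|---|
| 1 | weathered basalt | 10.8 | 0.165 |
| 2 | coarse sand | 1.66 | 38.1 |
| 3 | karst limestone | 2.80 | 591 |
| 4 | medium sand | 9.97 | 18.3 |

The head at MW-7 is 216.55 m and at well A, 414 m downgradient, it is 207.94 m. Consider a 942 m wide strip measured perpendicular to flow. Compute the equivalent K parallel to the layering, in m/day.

Flow is parallel to layering, so each bed carries its own Darcy discharge and the transmissivities add.
Σ(K_i·b_i) = 0.165×10.8 + 38.1×1.66 + 591×2.80 + 18.3×9.97 = 1902 m²/day.
Total thickness b = 25.23 m, so K_eq = Σ(K_i·b_i)/b = 75.40 m/day.

75.4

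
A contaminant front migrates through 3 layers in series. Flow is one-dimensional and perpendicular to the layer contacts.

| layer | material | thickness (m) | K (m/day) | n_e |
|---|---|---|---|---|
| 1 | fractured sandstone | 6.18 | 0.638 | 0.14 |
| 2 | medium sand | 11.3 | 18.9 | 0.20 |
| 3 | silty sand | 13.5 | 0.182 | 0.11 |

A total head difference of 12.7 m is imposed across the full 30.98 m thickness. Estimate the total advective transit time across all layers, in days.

30.7

With flow normal to the layers, continuity requires the same specific discharge q through every layer.
Σ(b_i/K_i) = 6.18/0.638 + 11.3/18.9 + 13.5/0.182 = 84.46 d.
q = Δh / Σ(b_i/K_i) = 12.7 / 84.46 = 0.1504 m/day.
In each layer the seepage velocity is v_i = q/n_i, so the layer transit time is t_i = b_i·n_i / q:
  layer 1 (fractured sandstone): t_1 = 6.18 × 0.14 / 0.1504 = 5.754 d
  layer 2 (medium sand): t_2 = 11.3 × 0.20 / 0.1504 = 15.03 d
  layer 3 (silty sand): t_3 = 13.5 × 0.11 / 0.1504 = 9.876 d
Total t = Σ t_i = 30.66 days.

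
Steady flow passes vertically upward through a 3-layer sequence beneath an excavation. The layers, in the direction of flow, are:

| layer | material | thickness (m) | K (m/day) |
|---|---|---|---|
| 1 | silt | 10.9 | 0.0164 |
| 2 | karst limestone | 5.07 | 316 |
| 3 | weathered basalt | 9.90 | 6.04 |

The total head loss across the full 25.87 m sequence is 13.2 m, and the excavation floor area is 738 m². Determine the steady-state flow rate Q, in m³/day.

Flow is perpendicular to layering, so the layers act in series and the equivalent K is the thickness-weighted harmonic mean.
Total thickness L = 10.9 + 5.07 + 9.90 = 25.87 m.
Σ(b_i/K_i) = 10.9/0.0164 + 5.07/316 + 9.90/6.04 = 666.3 d.
K_eq = L / Σ(b_i/K_i) = 25.87 / 666.3 = 0.03883 m/day.
Q = K_eq · A · (Δh/L) = 0.03883 × 738 × (13.2/25.87) = 14.62 m³/day.

14.6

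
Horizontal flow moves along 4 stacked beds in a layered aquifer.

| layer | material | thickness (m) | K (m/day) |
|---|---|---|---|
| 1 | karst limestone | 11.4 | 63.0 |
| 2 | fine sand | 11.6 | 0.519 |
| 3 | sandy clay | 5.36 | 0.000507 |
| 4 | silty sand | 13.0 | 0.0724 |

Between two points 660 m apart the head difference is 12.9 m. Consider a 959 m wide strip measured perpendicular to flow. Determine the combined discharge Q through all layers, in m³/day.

13600

Flow is parallel to layering, so each bed carries its own Darcy discharge and the transmissivities add.
Σ(K_i·b_i) = 63.0×11.4 + 0.519×11.6 + 0.000507×5.36 + 0.0724×13.0 = 725.2 m²/day.
Hydraulic gradient i = Δh / L = 12.9 / 660 = 0.01955.
Q = Σ(K_i·b_i) · W · i = 725.2 × 959 × 0.01955 = 13593 m³/day.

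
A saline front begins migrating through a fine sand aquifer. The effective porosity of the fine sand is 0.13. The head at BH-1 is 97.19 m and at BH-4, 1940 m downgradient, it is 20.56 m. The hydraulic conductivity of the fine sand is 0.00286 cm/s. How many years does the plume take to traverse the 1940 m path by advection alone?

Convert K: 0.00286 cm/s × 864 = 2.471 m/day.
Hydraulic gradient i = (97.19 − 20.56) / 1940 = 76.63 / 1940 = 0.03950.
Darcy flux q = K · i = 2.471 × 0.03950 = 0.09761 m/day.
Seepage velocity v = q / n_e = 0.09761 / 0.13 = 0.7508 m/day.
Travel time t = L / v = 1940 / 0.7508 = 2584 days = 7.074 years.

7.07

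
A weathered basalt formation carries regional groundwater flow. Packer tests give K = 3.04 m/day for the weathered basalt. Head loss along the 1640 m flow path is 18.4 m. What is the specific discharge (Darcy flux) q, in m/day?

0.0341

Hydraulic gradient i = Δh / L = 18.4 / 1640 = 0.01122.
Specific discharge q = K · i = 3.040 × 0.01122 = 0.03411 m/day.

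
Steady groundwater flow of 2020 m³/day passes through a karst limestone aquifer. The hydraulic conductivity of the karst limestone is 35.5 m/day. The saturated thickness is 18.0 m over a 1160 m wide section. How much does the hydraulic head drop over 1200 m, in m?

Cross-sectional area A = 1160 × 18.0 = 20880 m².
From Q = K·A·i, i = Q / (K·A) = 2020 / (35.50 × 20880) = 0.002725.
Head loss Δh = i · L = 0.002725 × 1200 = 3.270 m.

3.27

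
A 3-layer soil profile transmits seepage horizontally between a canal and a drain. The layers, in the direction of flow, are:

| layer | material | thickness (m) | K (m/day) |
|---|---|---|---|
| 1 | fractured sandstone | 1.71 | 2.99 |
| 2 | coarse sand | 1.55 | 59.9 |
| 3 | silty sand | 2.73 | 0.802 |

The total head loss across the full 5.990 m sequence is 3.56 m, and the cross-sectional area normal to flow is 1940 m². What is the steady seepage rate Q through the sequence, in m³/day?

1730

Flow is perpendicular to layering, so the layers act in series and the equivalent K is the thickness-weighted harmonic mean.
Total thickness L = 1.71 + 1.55 + 2.73 = 5.990 m.
Σ(b_i/K_i) = 1.71/2.99 + 1.55/59.9 + 2.73/0.802 = 4.002 d.
K_eq = L / Σ(b_i/K_i) = 5.990 / 4.002 = 1.497 m/day.
Q = K_eq · A · (Δh/L) = 1.497 × 1940 × (3.56/5.990) = 1726 m³/day.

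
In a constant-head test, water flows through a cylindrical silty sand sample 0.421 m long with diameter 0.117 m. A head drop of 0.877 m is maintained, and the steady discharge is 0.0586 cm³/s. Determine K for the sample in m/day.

Cross-sectional area A = π·(d/2)² = π × (0.117/2)² = 0.01075 m².
Convert discharge: 0.0586 cm³/s = 5.860e-08 m³/s.
Darcy's law rearranged: K = Q·L / (A·Δh) = 5.860e-08 × 0.421 / (0.01075 × 0.877) = 2.616e-06 m/s = 0.2261 m/day.

0.226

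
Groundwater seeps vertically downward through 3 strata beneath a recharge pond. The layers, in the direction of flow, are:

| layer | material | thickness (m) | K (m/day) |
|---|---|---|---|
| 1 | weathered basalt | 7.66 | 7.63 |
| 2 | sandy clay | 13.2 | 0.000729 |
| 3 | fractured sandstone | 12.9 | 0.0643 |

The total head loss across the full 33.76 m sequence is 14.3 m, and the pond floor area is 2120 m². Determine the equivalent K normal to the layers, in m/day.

Flow is perpendicular to layering, so the layers act in series and the equivalent K is the thickness-weighted harmonic mean.
Total thickness L = 7.66 + 13.2 + 12.9 = 33.76 m.
Σ(b_i/K_i) = 7.66/7.63 + 13.2/0.000729 + 12.9/0.0643 = 18309 d.
K_eq = L / Σ(b_i/K_i) = 33.76 / 18309 = 0.001844 m/day.

0.00184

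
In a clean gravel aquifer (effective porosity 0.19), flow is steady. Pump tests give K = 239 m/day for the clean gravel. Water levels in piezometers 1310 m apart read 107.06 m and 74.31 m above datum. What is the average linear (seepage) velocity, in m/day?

Hydraulic gradient i = (107.06 − 74.31) / 1310 = 32.75 / 1310 = 0.02500.
Darcy flux q = K · i = 239.0 × 0.02500 = 5.975 m/day.
Seepage velocity v = q / n_e = 5.975 / 0.19 = 31.45 m/day.

31.4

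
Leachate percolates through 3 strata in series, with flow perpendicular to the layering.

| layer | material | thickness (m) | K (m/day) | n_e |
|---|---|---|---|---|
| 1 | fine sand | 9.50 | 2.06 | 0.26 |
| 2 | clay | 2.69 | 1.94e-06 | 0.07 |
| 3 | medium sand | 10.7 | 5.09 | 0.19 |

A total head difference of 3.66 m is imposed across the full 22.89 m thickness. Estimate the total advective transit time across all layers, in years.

With flow normal to the layers, continuity requires the same specific discharge q through every layer.
Σ(b_i/K_i) = 9.50/2.06 + 2.69/1.94e-06 + 10.7/5.09 = 1.387e+06 d.
q = Δh / Σ(b_i/K_i) = 3.66 / 1.387e+06 = 2.640e-06 m/day.
In each layer the seepage velocity is v_i = q/n_i, so the layer transit time is t_i = b_i·n_i / q:
  layer 1 (fine sand): t_1 = 9.50 × 0.26 / 2.640e-06 = 9.358e+05 d
  layer 2 (clay): t_2 = 2.69 × 0.07 / 2.640e-06 = 71338 d
  layer 3 (medium sand): t_3 = 10.7 × 0.19 / 2.640e-06 = 7.702e+05 d
Total t = Σ t_i = 1.777e+06 days = 4866 years.

4870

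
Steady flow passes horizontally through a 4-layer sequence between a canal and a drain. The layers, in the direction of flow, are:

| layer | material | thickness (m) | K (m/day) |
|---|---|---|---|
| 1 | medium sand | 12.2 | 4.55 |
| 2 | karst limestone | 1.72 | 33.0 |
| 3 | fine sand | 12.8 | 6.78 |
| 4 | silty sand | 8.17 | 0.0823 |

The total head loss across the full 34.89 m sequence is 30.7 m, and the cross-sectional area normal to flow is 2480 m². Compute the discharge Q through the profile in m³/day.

733

Flow is perpendicular to layering, so the layers act in series and the equivalent K is the thickness-weighted harmonic mean.
Total thickness L = 12.2 + 1.72 + 12.8 + 8.17 = 34.89 m.
Σ(b_i/K_i) = 12.2/4.55 + 1.72/33.0 + 12.8/6.78 + 8.17/0.0823 = 103.9 d.
K_eq = L / Σ(b_i/K_i) = 34.89 / 103.9 = 0.3358 m/day.
Q = K_eq · A · (Δh/L) = 0.3358 × 2480 × (30.7/34.89) = 732.8 m³/day.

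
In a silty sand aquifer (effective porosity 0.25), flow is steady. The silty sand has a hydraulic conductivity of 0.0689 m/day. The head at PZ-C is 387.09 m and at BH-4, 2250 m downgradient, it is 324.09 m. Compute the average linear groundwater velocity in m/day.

0.00772

Hydraulic gradient i = (387.09 − 324.09) / 2250 = 63 / 2250 = 0.02800.
Darcy flux q = K · i = 0.06890 × 0.02800 = 0.001929 m/day.
Seepage velocity v = q / n_e = 0.001929 / 0.25 = 0.007717 m/day.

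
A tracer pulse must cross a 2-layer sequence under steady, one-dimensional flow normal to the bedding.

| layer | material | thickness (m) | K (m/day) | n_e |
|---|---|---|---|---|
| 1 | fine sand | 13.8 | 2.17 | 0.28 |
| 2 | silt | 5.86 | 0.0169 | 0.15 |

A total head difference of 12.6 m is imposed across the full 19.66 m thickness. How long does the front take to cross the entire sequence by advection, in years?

0.364

With flow normal to the layers, continuity requires the same specific discharge q through every layer.
Σ(b_i/K_i) = 13.8/2.17 + 5.86/0.0169 = 353.1 d.
q = Δh / Σ(b_i/K_i) = 12.6 / 353.1 = 0.03568 m/day.
In each layer the seepage velocity is v_i = q/n_i, so the layer transit time is t_i = b_i·n_i / q:
  layer 1 (fine sand): t_1 = 13.8 × 0.28 / 0.03568 = 108.3 d
  layer 2 (silt): t_2 = 5.86 × 0.15 / 0.03568 = 24.63 d
Total t = Σ t_i = 132.9 days = 0.3639 years.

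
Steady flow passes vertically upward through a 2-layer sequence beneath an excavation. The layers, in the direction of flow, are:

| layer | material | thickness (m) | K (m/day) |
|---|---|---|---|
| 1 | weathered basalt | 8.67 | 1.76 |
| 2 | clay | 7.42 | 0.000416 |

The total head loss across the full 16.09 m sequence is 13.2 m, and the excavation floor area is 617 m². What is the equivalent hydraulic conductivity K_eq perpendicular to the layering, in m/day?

0.000902

Flow is perpendicular to layering, so the layers act in series and the equivalent K is the thickness-weighted harmonic mean.
Total thickness L = 8.67 + 7.42 = 16.09 m.
Σ(b_i/K_i) = 8.67/1.76 + 7.42/0.000416 = 17841 d.
K_eq = L / Σ(b_i/K_i) = 16.09 / 17841 = 0.0009018 m/day.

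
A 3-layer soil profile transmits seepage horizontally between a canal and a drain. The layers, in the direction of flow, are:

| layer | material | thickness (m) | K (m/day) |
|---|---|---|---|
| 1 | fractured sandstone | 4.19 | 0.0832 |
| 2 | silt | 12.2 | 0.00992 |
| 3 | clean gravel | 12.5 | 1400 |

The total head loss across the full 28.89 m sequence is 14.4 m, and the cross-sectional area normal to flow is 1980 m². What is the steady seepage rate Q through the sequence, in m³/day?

Flow is perpendicular to layering, so the layers act in series and the equivalent K is the thickness-weighted harmonic mean.
Total thickness L = 4.19 + 12.2 + 12.5 = 28.89 m.
Σ(b_i/K_i) = 4.19/0.0832 + 12.2/0.00992 + 12.5/1400 = 1280 d.
K_eq = L / Σ(b_i/K_i) = 28.89 / 1280 = 0.02257 m/day.
Q = K_eq · A · (Δh/L) = 0.02257 × 1980 × (14.4/28.89) = 22.27 m³/day.

22.3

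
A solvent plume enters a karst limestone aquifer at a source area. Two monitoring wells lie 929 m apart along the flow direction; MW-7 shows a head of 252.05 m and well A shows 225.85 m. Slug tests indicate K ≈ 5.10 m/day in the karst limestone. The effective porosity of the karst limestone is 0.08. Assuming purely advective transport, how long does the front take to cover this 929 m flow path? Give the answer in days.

Hydraulic gradient i = (252.05 − 225.85) / 929 = 26.2 / 929 = 0.02820.
Darcy flux q = K · i = 5.100 × 0.02820 = 0.1438 m/day.
Seepage velocity v = q / n_e = 0.1438 / 0.08 = 1.798 m/day.
Travel time t = L / v = 929 / 1.798 = 516.7 days.

517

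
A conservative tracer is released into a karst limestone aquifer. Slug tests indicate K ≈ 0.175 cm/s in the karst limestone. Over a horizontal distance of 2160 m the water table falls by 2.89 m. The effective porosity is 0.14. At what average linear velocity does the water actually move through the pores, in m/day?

Convert K: 0.175 cm/s × 864 = 151.2 m/day.
Hydraulic gradient i = Δh / L = 2.89 / 2160 = 0.001338.
Darcy flux q = K · i = 151.2 × 0.001338 = 0.2023 m/day.
Seepage velocity v = q / n_e = 0.2023 / 0.14 = 1.445 m/day.

1.44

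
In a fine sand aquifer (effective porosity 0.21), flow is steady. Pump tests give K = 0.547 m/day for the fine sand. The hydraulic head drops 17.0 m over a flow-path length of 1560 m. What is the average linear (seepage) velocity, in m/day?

0.0284

Hydraulic gradient i = Δh / L = 17.0 / 1560 = 0.01090.
Darcy flux q = K · i = 0.5470 × 0.01090 = 0.005961 m/day.
Seepage velocity v = q / n_e = 0.005961 / 0.21 = 0.02839 m/day.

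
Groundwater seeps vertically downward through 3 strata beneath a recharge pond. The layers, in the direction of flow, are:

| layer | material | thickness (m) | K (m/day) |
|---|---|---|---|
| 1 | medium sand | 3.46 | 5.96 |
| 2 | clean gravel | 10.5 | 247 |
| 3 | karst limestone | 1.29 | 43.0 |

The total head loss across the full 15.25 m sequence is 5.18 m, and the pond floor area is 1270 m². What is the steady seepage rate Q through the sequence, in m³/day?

10100

Flow is perpendicular to layering, so the layers act in series and the equivalent K is the thickness-weighted harmonic mean.
Total thickness L = 3.46 + 10.5 + 1.29 = 15.25 m.
Σ(b_i/K_i) = 3.46/5.96 + 10.5/247 + 1.29/43.0 = 0.6530 d.
K_eq = L / Σ(b_i/K_i) = 15.25 / 0.6530 = 23.35 m/day.
Q = K_eq · A · (Δh/L) = 23.35 × 1270 × (5.18/15.25) = 10074 m³/day.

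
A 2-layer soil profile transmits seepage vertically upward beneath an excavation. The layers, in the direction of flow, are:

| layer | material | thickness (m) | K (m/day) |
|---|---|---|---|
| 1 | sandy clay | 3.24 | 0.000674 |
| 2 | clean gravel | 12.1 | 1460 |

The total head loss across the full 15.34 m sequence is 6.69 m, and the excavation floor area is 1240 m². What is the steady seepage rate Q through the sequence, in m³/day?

1.73

Flow is perpendicular to layering, so the layers act in series and the equivalent K is the thickness-weighted harmonic mean.
Total thickness L = 3.24 + 12.1 = 15.34 m.
Σ(b_i/K_i) = 3.24/0.000674 + 12.1/1460 = 4807 d.
K_eq = L / Σ(b_i/K_i) = 15.34 / 4807 = 0.003191 m/day.
Q = K_eq · A · (Δh/L) = 0.003191 × 1240 × (6.69/15.34) = 1.726 m³/day.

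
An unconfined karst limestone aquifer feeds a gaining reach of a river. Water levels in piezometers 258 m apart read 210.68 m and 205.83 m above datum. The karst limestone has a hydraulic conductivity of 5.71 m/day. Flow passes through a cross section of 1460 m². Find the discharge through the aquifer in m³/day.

157

Hydraulic gradient i = (210.68 − 205.83) / 258 = 4.85 / 258 = 0.01880.
Darcy's law: Q = K · A · i = 5.710 × 1460 × 0.01880 = 156.7 m³/day.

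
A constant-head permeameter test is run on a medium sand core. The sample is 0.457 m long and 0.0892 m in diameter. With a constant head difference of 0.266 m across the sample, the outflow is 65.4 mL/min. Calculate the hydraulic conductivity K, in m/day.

Cross-sectional area A = π·(d/2)² = π × (0.0892/2)² = 0.006249 m².
Convert discharge: 65.4 mL/min = 1.090e-06 m³/s.
Darcy's law rearranged: K = Q·L / (A·Δh) = 1.090e-06 × 0.457 / (0.006249 × 0.266) = 0.0002997 m/s = 25.89 m/day.

25.9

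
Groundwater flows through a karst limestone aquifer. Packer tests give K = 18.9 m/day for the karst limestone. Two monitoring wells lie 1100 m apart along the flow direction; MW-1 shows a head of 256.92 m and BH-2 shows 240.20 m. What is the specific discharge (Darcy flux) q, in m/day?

0.287

Hydraulic gradient i = (256.92 − 240.20) / 1100 = 16.72 / 1100 = 0.01520.
Specific discharge q = K · i = 18.90 × 0.01520 = 0.2873 m/day.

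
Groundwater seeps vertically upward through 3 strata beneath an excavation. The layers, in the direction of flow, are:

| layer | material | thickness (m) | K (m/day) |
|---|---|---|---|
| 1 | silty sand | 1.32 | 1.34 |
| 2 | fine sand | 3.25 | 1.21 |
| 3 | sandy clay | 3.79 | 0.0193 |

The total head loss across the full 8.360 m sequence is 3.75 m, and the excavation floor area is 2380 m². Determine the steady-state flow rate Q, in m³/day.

Flow is perpendicular to layering, so the layers act in series and the equivalent K is the thickness-weighted harmonic mean.
Total thickness L = 1.32 + 3.25 + 3.79 = 8.360 m.
Σ(b_i/K_i) = 1.32/1.34 + 3.25/1.21 + 3.79/0.0193 = 200.0 d.
K_eq = L / Σ(b_i/K_i) = 8.360 / 200.0 = 0.04179 m/day.
Q = K_eq · A · (Δh/L) = 0.04179 × 2380 × (3.75/8.360) = 44.62 m³/day.

44.6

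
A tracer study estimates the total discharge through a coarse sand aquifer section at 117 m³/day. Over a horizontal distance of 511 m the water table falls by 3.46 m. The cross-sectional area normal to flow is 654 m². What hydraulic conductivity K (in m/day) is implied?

26.4

Hydraulic gradient i = Δh / L = 3.46 / 511 = 0.006771.
From Q = K·A·i, K = Q / (A·i) = 117 / (654.0 × 0.006771) = 26.42 m/day.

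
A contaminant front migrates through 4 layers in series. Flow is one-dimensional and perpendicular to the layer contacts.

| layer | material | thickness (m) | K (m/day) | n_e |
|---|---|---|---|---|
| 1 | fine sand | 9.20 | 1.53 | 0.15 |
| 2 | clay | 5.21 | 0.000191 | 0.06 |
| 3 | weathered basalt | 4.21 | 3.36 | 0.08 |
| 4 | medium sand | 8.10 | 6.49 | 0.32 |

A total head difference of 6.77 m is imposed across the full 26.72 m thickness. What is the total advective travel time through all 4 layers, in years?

51.0

With flow normal to the layers, continuity requires the same specific discharge q through every layer.
Σ(b_i/K_i) = 9.20/1.53 + 5.21/0.000191 + 4.21/3.36 + 8.10/6.49 = 27286 d.
q = Δh / Σ(b_i/K_i) = 6.77 / 27286 = 0.0002481 m/day.
In each layer the seepage velocity is v_i = q/n_i, so the layer transit time is t_i = b_i·n_i / q:
  layer 1 (fine sand): t_1 = 9.20 × 0.15 / 0.0002481 = 5562 d
  layer 2 (clay): t_2 = 5.21 × 0.06 / 0.0002481 = 1260 d
  layer 3 (weathered basalt): t_3 = 4.21 × 0.08 / 0.0002481 = 1357 d
  layer 4 (medium sand): t_4 = 8.10 × 0.32 / 0.0002481 = 10447 d
Total t = Σ t_i = 18626 days = 51.00 years.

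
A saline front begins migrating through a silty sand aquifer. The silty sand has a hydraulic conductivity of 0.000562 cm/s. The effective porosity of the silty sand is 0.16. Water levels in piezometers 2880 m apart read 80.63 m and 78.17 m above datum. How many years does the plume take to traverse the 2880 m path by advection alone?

Convert K: 0.000562 cm/s × 864 = 0.4856 m/day.
Hydraulic gradient i = (80.63 − 78.17) / 2880 = 2.46 / 2880 = 0.0008542.
Darcy flux q = K · i = 0.4856 × 0.0008542 = 0.0004148 m/day.
Seepage velocity v = q / n_e = 0.0004148 / 0.16 = 0.002592 m/day.
Travel time t = L / v = 2880 / 0.002592 = 1.111e+06 days = 3042 years.

3040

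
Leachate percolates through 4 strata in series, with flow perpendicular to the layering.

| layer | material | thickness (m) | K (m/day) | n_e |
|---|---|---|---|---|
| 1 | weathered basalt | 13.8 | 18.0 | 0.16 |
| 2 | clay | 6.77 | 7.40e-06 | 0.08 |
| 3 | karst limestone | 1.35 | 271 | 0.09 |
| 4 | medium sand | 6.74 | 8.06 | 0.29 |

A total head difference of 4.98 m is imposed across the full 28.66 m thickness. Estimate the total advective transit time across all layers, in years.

With flow normal to the layers, continuity requires the same specific discharge q through every layer.
Σ(b_i/K_i) = 13.8/18.0 + 6.77/7.40e-06 + 1.35/271 + 6.74/8.06 = 9.149e+05 d.
q = Δh / Σ(b_i/K_i) = 4.98 / 9.149e+05 = 5.443e-06 m/day.
In each layer the seepage velocity is v_i = q/n_i, so the layer transit time is t_i = b_i·n_i / q:
  layer 1 (weathered basalt): t_1 = 13.8 × 0.16 / 5.443e-06 = 4.056e+05 d
  layer 2 (clay): t_2 = 6.77 × 0.08 / 5.443e-06 = 99496 d
  layer 3 (karst limestone): t_3 = 1.35 × 0.09 / 5.443e-06 = 22321 d
  layer 4 (medium sand): t_4 = 6.74 × 0.29 / 5.443e-06 = 3.591e+05 d
Total t = Σ t_i = 8.865e+05 days = 2427 years.

2430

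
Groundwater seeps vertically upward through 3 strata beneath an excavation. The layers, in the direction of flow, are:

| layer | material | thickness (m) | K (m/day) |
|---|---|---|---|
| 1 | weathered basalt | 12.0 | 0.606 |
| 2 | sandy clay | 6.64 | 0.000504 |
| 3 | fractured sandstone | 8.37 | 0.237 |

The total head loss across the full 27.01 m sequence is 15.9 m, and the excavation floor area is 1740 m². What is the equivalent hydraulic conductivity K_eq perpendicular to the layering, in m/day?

0.00204

Flow is perpendicular to layering, so the layers act in series and the equivalent K is the thickness-weighted harmonic mean.
Total thickness L = 12.0 + 6.64 + 8.37 = 27.01 m.
Σ(b_i/K_i) = 12.0/0.606 + 6.64/0.000504 + 8.37/0.237 = 13230 d.
K_eq = L / Σ(b_i/K_i) = 27.01 / 13230 = 0.002042 m/day.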